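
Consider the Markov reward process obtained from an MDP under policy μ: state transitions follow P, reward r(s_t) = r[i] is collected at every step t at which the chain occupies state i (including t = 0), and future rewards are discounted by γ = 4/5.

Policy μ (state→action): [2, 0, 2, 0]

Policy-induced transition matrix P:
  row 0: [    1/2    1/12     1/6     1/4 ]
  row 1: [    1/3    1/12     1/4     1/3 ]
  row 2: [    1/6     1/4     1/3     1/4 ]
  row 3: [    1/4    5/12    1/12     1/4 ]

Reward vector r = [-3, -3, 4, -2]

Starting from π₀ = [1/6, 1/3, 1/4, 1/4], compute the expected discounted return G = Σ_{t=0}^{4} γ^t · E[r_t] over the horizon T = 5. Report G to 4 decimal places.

t=0: π = [0.1667, 0.3333, 0.2500, 0.2500], E[r] = -1.0000, γ^t·E[r] = -1.000000, running G = -1.000000
t=1: π = [0.2986, 0.2083, 0.2153, 0.2778], E[r] = -1.2153, γ^t·E[r] = -0.972222, running G = -1.972222
t=2: π = [0.3241, 0.2118, 0.1968, 0.2674], E[r] = -1.3553, γ^t·E[r] = -0.867407, running G = -2.839630
t=3: π = [0.3323, 0.2052, 0.1948, 0.2677], E[r] = -1.3685, γ^t·E[r] = -0.700691, running G = -3.540321
t=4: π = [0.3339, 0.2050, 0.1939, 0.2671], E[r] = -1.3753, γ^t·E[r] = -0.563335, running G = -4.103656

G = -4.1037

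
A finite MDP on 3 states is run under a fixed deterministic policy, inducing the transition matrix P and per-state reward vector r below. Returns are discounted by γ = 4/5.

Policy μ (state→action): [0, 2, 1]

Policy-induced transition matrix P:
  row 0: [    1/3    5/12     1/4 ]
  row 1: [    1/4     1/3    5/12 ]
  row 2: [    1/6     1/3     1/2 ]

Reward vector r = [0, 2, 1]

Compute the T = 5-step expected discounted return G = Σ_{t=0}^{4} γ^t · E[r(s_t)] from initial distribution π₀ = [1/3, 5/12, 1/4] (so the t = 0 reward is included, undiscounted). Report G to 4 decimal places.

G = 3.7101

t=0: π = [0.3333, 0.4167, 0.2500], E[r] = 1.0833, γ^t·E[r] = 1.083333, running G = 1.083333
t=1: π = [0.2569, 0.3611, 0.3819], E[r] = 1.1042, γ^t·E[r] = 0.883333, running G = 1.966667
t=2: π = [0.2396, 0.3547, 0.4057], E[r] = 1.1152, γ^t·E[r] = 0.713704, running G = 2.680370
t=3: π = [0.2362, 0.3533, 0.4105], E[r] = 1.1171, γ^t·E[r] = 0.571975, running G = 3.252346
t=4: π = [0.2355, 0.3530, 0.4115], E[r] = 1.1175, γ^t·E[r] = 0.457747, running G = 3.710092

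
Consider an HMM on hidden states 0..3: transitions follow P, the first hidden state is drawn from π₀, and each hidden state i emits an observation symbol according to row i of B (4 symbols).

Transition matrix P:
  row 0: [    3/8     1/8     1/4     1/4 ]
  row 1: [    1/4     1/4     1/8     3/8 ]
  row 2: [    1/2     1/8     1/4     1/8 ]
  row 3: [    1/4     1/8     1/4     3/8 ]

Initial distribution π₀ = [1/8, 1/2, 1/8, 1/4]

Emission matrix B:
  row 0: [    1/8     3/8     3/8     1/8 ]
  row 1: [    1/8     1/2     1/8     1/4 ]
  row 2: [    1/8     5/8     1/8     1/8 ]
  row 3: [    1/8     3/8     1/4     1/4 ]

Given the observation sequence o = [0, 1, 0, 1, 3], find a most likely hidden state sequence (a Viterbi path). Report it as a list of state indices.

t=0: δ = [1.562e-02, 6.250e-02, 1.562e-02, 3.125e-02]  (obs o_0=0)
t=1: δ = [5.859e-03, 7.812e-03, 4.883e-03, 8.789e-03]  ψ = [1, 1, 1, 1]  (obs o_1=1)
t=2: δ = [3.052e-04, 2.441e-04, 2.747e-04, 4.120e-04]  ψ = [2, 1, 3, 3]  (obs o_2=0)
t=3: δ = [5.150e-05, 3.052e-05, 6.437e-05, 5.794e-05]  ψ = [2, 1, 3, 3]  (obs o_3=1)
t=4: δ = [4.023e-06, 2.012e-06, 2.012e-06, 5.431e-06]  ψ = [2, 2, 2, 3]  (obs o_4=3)
backtrack: best end state = 3; path = [1, 3, 3, 3, 3]

path = [1, 3, 3, 3, 3]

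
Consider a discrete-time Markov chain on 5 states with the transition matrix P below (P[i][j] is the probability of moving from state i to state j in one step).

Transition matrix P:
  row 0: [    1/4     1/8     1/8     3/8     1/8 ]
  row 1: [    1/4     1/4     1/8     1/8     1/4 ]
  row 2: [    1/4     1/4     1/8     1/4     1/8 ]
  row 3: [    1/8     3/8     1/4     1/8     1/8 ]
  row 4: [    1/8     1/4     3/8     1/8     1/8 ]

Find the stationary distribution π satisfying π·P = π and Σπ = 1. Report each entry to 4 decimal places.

Balance equations π_j = Σ_i π_i·P[i][j]:
  π_0 = 1/4·π_0 + 1/4·π_1 + 1/4·π_2 + 1/8·π_3 + 1/8·π_4
  π_1 = 1/8·π_0 + 1/4·π_1 + 1/4·π_2 + 3/8·π_3 + 1/4·π_4
  π_2 = 1/8·π_0 + 1/8·π_1 + 1/8·π_2 + 1/4·π_3 + 3/8·π_4
  π_3 = 3/8·π_0 + 1/8·π_1 + 1/4·π_2 + 1/8·π_3 + 1/8·π_4
  normalize: π_0 + π_1 + π_2 + π_3 + π_4 = 1
Solving the linear system gives exactly π = [15/73, 91/365, 69/365, 1/5, 57/365].

π = [0.2055, 0.2493, 0.1890, 0.2000, 0.1562]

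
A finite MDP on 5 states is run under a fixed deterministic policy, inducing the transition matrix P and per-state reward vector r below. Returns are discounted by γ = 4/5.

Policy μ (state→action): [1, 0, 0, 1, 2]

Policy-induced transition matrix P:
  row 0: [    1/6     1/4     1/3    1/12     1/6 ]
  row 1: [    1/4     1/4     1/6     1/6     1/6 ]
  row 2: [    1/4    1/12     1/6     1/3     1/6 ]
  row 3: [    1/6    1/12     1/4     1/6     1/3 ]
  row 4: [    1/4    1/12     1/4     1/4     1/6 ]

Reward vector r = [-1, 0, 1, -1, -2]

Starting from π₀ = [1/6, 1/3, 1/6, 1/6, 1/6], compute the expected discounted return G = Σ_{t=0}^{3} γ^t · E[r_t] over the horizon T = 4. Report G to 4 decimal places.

t=0: π = [0.1667, 0.3333, 0.1667, 0.1667, 0.1667], E[r] = -0.5000, γ^t·E[r] = -0.500000, running G = -0.500000
t=1: π = [0.2222, 0.1667, 0.2222, 0.1944, 0.1944], E[r] = -0.5833, γ^t·E[r] = -0.466667, running G = -0.966667
t=2: π = [0.2153, 0.1481, 0.2361, 0.2014, 0.1991], E[r] = -0.5787, γ^t·E[r] = -0.370370, running G = -1.337037
t=3: π = [0.2153, 0.1439, 0.2359, 0.2047, 0.2002], E[r] = -0.5845, γ^t·E[r] = -0.299259, running G = -1.636296

G = -1.6363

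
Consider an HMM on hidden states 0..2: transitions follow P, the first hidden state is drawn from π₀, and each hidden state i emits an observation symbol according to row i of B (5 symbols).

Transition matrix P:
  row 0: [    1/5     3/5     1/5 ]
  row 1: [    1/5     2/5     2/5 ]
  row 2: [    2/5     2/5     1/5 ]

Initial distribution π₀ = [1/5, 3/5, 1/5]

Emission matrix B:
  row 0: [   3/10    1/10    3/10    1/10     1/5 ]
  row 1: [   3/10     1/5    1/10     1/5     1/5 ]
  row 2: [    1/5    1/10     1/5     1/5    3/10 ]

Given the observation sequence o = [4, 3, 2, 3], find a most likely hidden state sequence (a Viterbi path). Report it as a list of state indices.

t=0: δ = [4.000e-02, 1.200e-01, 6.000e-02]  (obs o_0=4)
t=1: δ = [2.400e-03, 9.600e-03, 9.600e-03]  ψ = [1, 1, 1]  (obs o_1=3)
t=2: δ = [1.152e-03, 3.840e-04, 7.680e-04]  ψ = [2, 1, 1]  (obs o_2=2)
t=3: δ = [3.072e-05, 1.382e-04, 4.608e-05]  ψ = [2, 0, 0]  (obs o_3=3)
backtrack: best end state = 1; path = [1, 2, 0, 1]

path = [1, 2, 0, 1]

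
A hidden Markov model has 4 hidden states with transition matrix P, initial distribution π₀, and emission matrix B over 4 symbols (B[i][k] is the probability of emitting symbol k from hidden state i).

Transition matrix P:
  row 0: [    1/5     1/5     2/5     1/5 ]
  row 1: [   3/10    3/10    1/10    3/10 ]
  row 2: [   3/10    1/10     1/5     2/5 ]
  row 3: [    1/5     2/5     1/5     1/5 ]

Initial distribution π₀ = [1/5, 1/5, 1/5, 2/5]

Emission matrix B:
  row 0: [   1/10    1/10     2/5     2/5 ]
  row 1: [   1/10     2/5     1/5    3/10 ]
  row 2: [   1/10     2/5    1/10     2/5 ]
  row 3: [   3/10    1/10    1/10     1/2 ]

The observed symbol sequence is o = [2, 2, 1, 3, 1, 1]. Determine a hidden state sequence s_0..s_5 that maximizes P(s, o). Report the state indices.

path = [0, 0, 2, 3, 1, 1]

t=0: δ = [8.000e-02, 4.000e-02, 2.000e-02, 4.000e-02]  (obs o_0=2)
t=1: δ = [6.400e-03, 3.200e-03, 3.200e-03, 1.600e-03]  ψ = [0, 0, 0, 0]  (obs o_1=2)
t=2: δ = [1.280e-04, 5.120e-04, 1.024e-03, 1.280e-04]  ψ = [0, 0, 0, 0]  (obs o_2=1)
t=3: δ = [1.229e-04, 4.608e-05, 8.192e-05, 2.048e-04]  ψ = [2, 1, 2, 2]  (obs o_3=3)
t=4: δ = [4.096e-06, 3.277e-05, 1.966e-05, 4.096e-06]  ψ = [3, 3, 0, 3]  (obs o_4=1)
t=5: δ = [9.830e-07, 3.932e-06, 1.573e-06, 9.830e-07]  ψ = [1, 1, 2, 1]  (obs o_5=1)
backtrack: best end state = 1; path = [0, 0, 2, 3, 1, 1]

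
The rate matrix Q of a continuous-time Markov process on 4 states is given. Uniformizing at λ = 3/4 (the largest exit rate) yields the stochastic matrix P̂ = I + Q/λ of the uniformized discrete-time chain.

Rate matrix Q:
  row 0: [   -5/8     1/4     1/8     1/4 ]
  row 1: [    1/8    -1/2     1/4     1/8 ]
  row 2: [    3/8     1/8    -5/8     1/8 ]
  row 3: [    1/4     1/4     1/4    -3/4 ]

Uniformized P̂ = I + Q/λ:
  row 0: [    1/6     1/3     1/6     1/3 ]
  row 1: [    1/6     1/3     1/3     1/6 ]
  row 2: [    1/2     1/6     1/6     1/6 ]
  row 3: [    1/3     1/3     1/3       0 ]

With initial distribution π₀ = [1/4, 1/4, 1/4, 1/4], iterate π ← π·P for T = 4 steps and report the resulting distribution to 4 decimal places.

π = [0.2791, 0.2922, 0.2458, 0.1829]

t=0: π = [0.2500, 0.2500, 0.2500, 0.2500]
t=1: π = [0.2917, 0.2917, 0.2500, 0.1667]
t=2: π = [0.2778, 0.2917, 0.2431, 0.1875]
t=3: π = [0.2789, 0.2928, 0.2465, 0.1817]
t=4: π = [0.2791, 0.2922, 0.2458, 0.1829]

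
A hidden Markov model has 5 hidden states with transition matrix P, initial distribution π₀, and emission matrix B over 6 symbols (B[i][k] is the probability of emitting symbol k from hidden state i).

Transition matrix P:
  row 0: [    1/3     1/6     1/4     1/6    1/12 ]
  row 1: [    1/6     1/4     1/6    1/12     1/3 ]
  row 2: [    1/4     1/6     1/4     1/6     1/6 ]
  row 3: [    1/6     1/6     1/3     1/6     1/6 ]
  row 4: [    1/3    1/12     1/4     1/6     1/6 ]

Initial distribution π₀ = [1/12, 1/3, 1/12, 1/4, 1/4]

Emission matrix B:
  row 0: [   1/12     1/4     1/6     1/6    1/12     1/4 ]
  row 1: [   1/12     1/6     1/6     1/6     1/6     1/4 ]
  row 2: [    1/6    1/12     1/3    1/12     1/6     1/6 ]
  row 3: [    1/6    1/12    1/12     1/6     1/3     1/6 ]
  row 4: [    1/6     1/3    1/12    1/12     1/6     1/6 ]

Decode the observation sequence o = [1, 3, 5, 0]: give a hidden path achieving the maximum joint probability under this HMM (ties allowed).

t=0: δ = [2.083e-02, 5.556e-02, 6.944e-03, 2.083e-02, 8.333e-02]  (obs o_0=1)
t=1: δ = [4.630e-03, 2.315e-03, 1.736e-03, 2.315e-03, 1.543e-03]  ψ = [4, 1, 4, 4, 1]  (obs o_1=3)
t=2: δ = [3.858e-04, 1.929e-04, 1.929e-04, 1.286e-04, 1.286e-04]  ψ = [0, 0, 0, 0, 1]  (obs o_2=5)
t=3: δ = [1.072e-05, 5.358e-06, 1.608e-05, 1.072e-05, 1.072e-05]  ψ = [0, 0, 0, 0, 1]  (obs o_3=0)
backtrack: best end state = 2; path = [4, 0, 0, 2]

path = [4, 0, 0, 2]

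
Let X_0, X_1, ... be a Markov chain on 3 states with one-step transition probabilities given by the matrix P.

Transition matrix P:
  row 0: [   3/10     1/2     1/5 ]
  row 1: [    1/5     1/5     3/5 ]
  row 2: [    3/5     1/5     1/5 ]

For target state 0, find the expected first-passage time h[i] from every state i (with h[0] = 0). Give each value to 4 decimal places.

h = [0.0000, 2.6923, 1.9231]

First-step conditioning: h[0] = 0; for i ≠ 0, h[i] = 1 + Σ_k P[i][k]·h[k].
  h[1] = 1 + 1/5·h[1] + 3/5·h[2]
  h[2] = 1 + 1/5·h[1] + 1/5·h[2]
Solving the 2×2 linear system over states ≠ 0 gives exactly h = [0, 35/13, 25/13] (h[0] = 0 is the target).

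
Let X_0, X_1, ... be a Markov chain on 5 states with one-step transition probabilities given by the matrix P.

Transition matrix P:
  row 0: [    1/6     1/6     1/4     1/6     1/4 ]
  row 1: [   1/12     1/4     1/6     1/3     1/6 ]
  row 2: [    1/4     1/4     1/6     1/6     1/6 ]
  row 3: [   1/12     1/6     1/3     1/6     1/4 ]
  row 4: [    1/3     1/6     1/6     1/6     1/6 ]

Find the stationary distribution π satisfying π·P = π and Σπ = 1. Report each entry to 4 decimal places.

Balance equations π_j = Σ_i π_i·P[i][j]:
  π_0 = 1/6·π_0 + 1/12·π_1 + 1/4·π_2 + 1/12·π_3 + 1/3·π_4
  π_1 = 1/6·π_0 + 1/4·π_1 + 1/4·π_2 + 1/6·π_3 + 1/6·π_4
  π_2 = 1/4·π_0 + 1/6·π_1 + 1/6·π_2 + 1/3·π_3 + 1/6·π_4
  π_3 = 1/6·π_0 + 1/3·π_1 + 1/6·π_2 + 1/6·π_3 + 1/6·π_4
  normalize: π_0 + π_1 + π_2 + π_3 + π_4 = 1
Solving the linear system gives exactly π = [2054/11147, 2245/11147, 2401/11147, 2232/11147, 2215/11147].

π = [0.1843, 0.2014, 0.2154, 0.2002, 0.1987]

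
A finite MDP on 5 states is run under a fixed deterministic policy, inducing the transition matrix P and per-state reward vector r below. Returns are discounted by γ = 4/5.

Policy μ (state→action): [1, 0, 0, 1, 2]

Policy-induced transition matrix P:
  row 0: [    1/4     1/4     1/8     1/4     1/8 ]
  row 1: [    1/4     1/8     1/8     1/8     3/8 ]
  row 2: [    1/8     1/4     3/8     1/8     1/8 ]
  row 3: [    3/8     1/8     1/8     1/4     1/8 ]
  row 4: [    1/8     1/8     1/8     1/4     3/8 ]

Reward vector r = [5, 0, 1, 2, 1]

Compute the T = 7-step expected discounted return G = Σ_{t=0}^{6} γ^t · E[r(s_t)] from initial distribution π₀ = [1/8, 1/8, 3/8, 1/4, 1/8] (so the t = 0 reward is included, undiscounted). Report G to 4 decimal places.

G = 7.2740

t=0: π = [0.1250, 0.1250, 0.3750, 0.2500, 0.1250], E[r] = 1.6250, γ^t·E[r] = 1.625000, running G = 1.625000
t=1: π = [0.2188, 0.1875, 0.2188, 0.1875, 0.1875], E[r] = 1.8750, γ^t·E[r] = 1.500000, running G = 3.125000
t=2: π = [0.2227, 0.1797, 0.1797, 0.1992, 0.2188], E[r] = 1.9102, γ^t·E[r] = 1.222500, running G = 4.347500
t=3: π = [0.2251, 0.1753, 0.1699, 0.2051, 0.2246], E[r] = 1.9302, γ^t·E[r] = 0.988250, running G = 5.335750
t=4: π = [0.2263, 0.1744, 0.1675, 0.2068, 0.2250], E[r] = 1.9377, γ^t·E[r] = 0.793700, running G = 6.129450
t=5: π = [0.2268, 0.1742, 0.1669, 0.2073, 0.2248], E[r] = 1.9402, γ^t·E[r] = 0.635778, running G = 6.765228
t=6: π = [0.2269, 0.1742, 0.1667, 0.2074, 0.2248], E[r] = 1.9409, γ^t·E[r] = 0.508804, running G = 7.274032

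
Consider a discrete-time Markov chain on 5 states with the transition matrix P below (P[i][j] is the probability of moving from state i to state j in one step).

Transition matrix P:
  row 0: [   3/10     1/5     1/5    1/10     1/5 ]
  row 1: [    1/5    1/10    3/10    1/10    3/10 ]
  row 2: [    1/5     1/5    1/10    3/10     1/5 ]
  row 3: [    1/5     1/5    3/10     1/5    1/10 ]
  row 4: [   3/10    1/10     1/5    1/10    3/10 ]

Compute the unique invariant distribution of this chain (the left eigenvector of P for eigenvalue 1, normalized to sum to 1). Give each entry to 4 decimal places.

Balance equations π_j = Σ_i π_i·P[i][j]:
  π_0 = 3/10·π_0 + 1/5·π_1 + 1/5·π_2 + 1/5·π_3 + 3/10·π_4
  π_1 = 1/5·π_0 + 1/10·π_1 + 1/5·π_2 + 1/5·π_3 + 1/10·π_4
  π_2 = 1/5·π_0 + 3/10·π_1 + 1/10·π_2 + 3/10·π_3 + 1/5·π_4
  π_3 = 1/10·π_0 + 1/10·π_1 + 3/10·π_2 + 1/5·π_3 + 1/10·π_4
  normalize: π_0 + π_1 + π_2 + π_3 + π_4 = 1
Solving the linear system gives exactly π = [2395/9698, 1567/9698, 2045/9698, 766/4849, 2159/9698].

π = [0.2470, 0.1616, 0.2109, 0.1580, 0.2226]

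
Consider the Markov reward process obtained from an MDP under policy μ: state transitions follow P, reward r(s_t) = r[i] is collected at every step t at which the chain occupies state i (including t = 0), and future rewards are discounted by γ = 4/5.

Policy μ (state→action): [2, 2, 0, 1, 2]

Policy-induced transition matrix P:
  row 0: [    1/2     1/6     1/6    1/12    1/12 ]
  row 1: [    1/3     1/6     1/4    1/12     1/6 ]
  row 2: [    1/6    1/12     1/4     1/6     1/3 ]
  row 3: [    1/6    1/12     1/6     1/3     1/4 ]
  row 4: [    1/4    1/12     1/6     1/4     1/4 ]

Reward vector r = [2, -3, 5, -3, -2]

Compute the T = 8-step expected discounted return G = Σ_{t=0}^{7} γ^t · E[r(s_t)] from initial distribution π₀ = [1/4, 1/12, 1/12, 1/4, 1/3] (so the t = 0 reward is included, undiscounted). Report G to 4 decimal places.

t=0: π = [0.2500, 0.0833, 0.0833, 0.2500, 0.3333], E[r] = -0.7500, γ^t·E[r] = -0.750000, running G = -0.750000
t=1: π = [0.2917, 0.1111, 0.1806, 0.2083, 0.2083], E[r] = 0.1111, γ^t·E[r] = 0.088889, running G = -0.661111
t=2: π = [0.2998, 0.1169, 0.1910, 0.1852, 0.2072], E[r] = 0.2338, γ^t·E[r] = 0.149630, running G = -0.511481
t=3: π = [0.3033, 0.1181, 0.1923, 0.1801, 0.2062], E[r] = 0.2615, γ^t·E[r] = 0.133877, running G = -0.377605
t=4: π = [0.3046, 0.1184, 0.1925, 0.1787, 0.2056], E[r] = 0.2691, γ^t·E[r] = 0.110216, running G = -0.267389
t=5: π = [0.3051, 0.1186, 0.1926, 0.1783, 0.2054], E[r] = 0.2715, γ^t·E[r] = 0.088968, running G = -0.178422
t=6: π = [0.3052, 0.1186, 0.1926, 0.1782, 0.2053], E[r] = 0.2723, γ^t·E[r] = 0.071389, running G = -0.107033
t=7: π = [0.3053, 0.1187, 0.1926, 0.1782, 0.2053], E[r] = 0.2726, γ^t·E[r] = 0.057170, running G = -0.049863

G = -0.0499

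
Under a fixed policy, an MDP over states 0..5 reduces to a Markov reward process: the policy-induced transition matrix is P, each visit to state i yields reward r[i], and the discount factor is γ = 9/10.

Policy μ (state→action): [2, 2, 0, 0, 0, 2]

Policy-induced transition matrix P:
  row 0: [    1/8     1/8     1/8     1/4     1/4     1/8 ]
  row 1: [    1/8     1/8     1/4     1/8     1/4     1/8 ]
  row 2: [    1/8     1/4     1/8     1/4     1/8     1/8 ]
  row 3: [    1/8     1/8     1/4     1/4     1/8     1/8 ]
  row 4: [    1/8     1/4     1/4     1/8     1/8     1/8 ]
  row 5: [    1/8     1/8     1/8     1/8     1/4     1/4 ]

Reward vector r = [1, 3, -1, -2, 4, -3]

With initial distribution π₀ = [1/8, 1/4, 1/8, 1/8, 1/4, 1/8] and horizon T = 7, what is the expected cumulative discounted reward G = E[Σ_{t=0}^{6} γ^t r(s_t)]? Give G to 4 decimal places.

t=0: π = [0.1250, 0.2500, 0.1250, 0.1250, 0.2500, 0.1250], E[r] = 1.1250, γ^t·E[r] = 1.125000, running G = 1.125000
t=1: π = [0.1250, 0.1719, 0.2031, 0.1719, 0.1875, 0.1406], E[r] = 0.4219, γ^t·E[r] = 0.379688, running G = 1.504688
t=2: π = [0.1250, 0.1738, 0.1914, 0.1875, 0.1797, 0.1426], E[r] = 0.3711, γ^t·E[r] = 0.300586, running G = 1.805273
t=3: π = [0.1250, 0.1714, 0.1926, 0.1880, 0.1802, 0.1428], E[r] = 0.3628, γ^t·E[r] = 0.264476, running G = 2.069750
t=4: π = [0.1250, 0.1716, 0.1924, 0.1882, 0.1799, 0.1429], E[r] = 0.3620, γ^t·E[r] = 0.237508, running G = 2.307257
t=5: π = [0.1250, 0.1715, 0.1925, 0.1882, 0.1799, 0.1429], E[r] = 0.3619, γ^t·E[r] = 0.213705, running G = 2.520963
t=6: π = [0.1250, 0.1715, 0.1925, 0.1882, 0.1799, 0.1429], E[r] = 0.3619, γ^t·E[r] = 0.192328, running G = 2.713291

G = 2.7133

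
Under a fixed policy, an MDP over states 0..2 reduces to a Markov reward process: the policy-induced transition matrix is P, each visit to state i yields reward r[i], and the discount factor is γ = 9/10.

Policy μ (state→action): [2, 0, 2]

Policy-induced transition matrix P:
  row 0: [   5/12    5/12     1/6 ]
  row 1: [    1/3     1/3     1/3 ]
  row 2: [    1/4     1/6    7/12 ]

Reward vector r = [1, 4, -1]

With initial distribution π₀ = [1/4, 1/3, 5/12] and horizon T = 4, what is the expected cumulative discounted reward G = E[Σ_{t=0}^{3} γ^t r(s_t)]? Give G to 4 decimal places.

G = 3.8679

t=0: π = [0.2500, 0.3333, 0.4167], E[r] = 1.1667, γ^t·E[r] = 1.166667, running G = 1.166667
t=1: π = [0.3194, 0.2847, 0.3958], E[r] = 1.0625, γ^t·E[r] = 0.956250, running G = 2.122917
t=2: π = [0.3270, 0.2940, 0.3791], E[r] = 1.1238, γ^t·E[r] = 0.910313, running G = 3.033229
t=3: π = [0.3290, 0.2974, 0.3736], E[r] = 1.1450, γ^t·E[r] = 0.834715, running G = 3.867944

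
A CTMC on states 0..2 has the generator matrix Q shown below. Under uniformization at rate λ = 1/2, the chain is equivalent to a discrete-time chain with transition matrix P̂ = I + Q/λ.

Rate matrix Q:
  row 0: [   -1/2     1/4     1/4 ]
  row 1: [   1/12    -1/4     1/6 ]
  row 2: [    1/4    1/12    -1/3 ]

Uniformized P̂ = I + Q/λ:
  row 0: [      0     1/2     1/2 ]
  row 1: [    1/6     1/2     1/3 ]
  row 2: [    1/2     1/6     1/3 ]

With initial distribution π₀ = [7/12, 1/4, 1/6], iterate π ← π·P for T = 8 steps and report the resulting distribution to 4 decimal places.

t=0: π = [0.5833, 0.2500, 0.1667]
t=1: π = [0.1250, 0.4444, 0.4306]
t=2: π = [0.2894, 0.3565, 0.3542]
t=3: π = [0.2365, 0.3819, 0.3816]
t=4: π = [0.2544, 0.3728, 0.3727]
t=5: π = [0.2485, 0.3758, 0.3757]
t=6: π = [0.2505, 0.3748, 0.3748]
t=7: π = [0.2498, 0.3751, 0.3751]
t=8: π = [0.2501, 0.3750, 0.3750]

π = [0.2501, 0.3750, 0.3750]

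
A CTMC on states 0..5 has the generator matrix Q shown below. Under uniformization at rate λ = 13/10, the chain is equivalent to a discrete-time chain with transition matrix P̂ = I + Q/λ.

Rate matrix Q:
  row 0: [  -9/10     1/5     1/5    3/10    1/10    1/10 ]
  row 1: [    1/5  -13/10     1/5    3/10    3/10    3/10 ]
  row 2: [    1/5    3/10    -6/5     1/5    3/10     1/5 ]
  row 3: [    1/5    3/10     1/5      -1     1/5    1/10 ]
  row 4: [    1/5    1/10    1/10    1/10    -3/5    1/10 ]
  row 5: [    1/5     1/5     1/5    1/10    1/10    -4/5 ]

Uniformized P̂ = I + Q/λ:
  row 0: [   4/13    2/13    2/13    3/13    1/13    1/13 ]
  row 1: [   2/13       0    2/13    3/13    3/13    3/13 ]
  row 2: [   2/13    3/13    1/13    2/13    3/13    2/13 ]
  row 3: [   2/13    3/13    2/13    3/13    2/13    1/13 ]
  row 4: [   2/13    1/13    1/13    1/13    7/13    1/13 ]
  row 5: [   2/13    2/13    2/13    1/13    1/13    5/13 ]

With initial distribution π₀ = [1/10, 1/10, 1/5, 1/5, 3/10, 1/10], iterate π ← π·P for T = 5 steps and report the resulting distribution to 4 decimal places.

t=0: π = [0.1000, 0.1000, 0.2000, 0.2000, 0.3000, 0.1000]
t=1: π = [0.1692, 0.1462, 0.1154, 0.1538, 0.2769, 0.1385]
t=2: π = [0.1799, 0.1308, 0.1237, 0.1580, 0.2568, 0.1509]
t=3: π = [0.1815, 0.1356, 0.1246, 0.1585, 0.2467, 0.1530]
t=4: π = [0.1818, 0.1358, 0.1253, 0.1597, 0.2430, 0.1544]
t=5: π = [0.1818, 0.1362, 0.1255, 0.1600, 0.2415, 0.1550]

π = [0.1818, 0.1362, 0.1255, 0.1600, 0.2415, 0.1550]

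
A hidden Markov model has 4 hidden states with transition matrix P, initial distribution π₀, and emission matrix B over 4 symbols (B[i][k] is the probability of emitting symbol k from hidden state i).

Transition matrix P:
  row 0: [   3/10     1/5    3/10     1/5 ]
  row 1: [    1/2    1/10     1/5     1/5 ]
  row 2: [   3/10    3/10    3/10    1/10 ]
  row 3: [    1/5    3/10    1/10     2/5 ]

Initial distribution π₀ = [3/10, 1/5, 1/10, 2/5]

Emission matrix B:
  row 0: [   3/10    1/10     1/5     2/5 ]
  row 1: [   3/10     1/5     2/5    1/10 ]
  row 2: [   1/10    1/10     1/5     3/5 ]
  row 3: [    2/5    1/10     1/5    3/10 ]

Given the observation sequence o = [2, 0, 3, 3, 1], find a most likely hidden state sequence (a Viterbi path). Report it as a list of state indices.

path = [1, 0, 2, 2, 1]

t=0: δ = [6.000e-02, 8.000e-02, 2.000e-02, 8.000e-02]  (obs o_0=2)
t=1: δ = [1.200e-02, 7.200e-03, 1.800e-03, 1.280e-02]  ψ = [1, 3, 0, 3]  (obs o_1=0)
t=2: δ = [1.440e-03, 3.840e-04, 2.160e-03, 1.536e-03]  ψ = [0, 3, 0, 3]  (obs o_2=3)
t=3: δ = [2.592e-04, 6.480e-05, 3.888e-04, 1.843e-04]  ψ = [2, 2, 2, 3]  (obs o_3=3)
t=4: δ = [1.166e-05, 2.333e-05, 1.166e-05, 7.373e-06]  ψ = [2, 2, 2, 3]  (obs o_4=1)
backtrack: best end state = 1; path = [1, 0, 2, 2, 1]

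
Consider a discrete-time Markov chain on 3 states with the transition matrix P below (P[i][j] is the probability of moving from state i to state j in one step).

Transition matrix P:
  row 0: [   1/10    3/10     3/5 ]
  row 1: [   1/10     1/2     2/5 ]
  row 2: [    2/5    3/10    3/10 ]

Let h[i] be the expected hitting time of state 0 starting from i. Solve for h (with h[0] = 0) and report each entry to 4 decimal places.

First-step conditioning: h[0] = 0; for i ≠ 0, h[i] = 1 + Σ_k P[i][k]·h[k].
  h[1] = 1 + 1/2·h[1] + 2/5·h[2]
  h[2] = 1 + 3/10·h[1] + 3/10·h[2]
Solving the 2×2 linear system over states ≠ 0 gives exactly h = [0, 110/23, 80/23] (h[0] = 0 is the target).

h = [0.0000, 4.7826, 3.4783]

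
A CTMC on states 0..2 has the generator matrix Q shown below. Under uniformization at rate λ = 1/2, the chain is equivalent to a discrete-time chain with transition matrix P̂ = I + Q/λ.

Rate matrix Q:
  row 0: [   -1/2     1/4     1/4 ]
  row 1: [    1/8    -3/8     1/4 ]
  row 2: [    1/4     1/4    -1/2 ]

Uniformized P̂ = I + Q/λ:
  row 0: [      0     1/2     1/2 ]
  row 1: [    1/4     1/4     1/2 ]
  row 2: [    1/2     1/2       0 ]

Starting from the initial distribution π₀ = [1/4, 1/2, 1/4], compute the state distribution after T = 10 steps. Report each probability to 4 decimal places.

t=0: π = [0.2500, 0.5000, 0.2500]
t=1: π = [0.2500, 0.3750, 0.3750]
t=2: π = [0.2813, 0.4063, 0.3125]
t=3: π = [0.2578, 0.3984, 0.3438]
t=4: π = [0.2715, 0.4004, 0.3281]
t=5: π = [0.2642, 0.3999, 0.3359]
t=6: π = [0.2679, 0.4000, 0.3320]
t=7: π = [0.2660, 0.4000, 0.3340]
t=8: π = [0.2670, 0.4000, 0.3330]
t=9: π = [0.2665, 0.4000, 0.3335]
t=10: π = [0.2667, 0.4000, 0.3333]

π = [0.2667, 0.4000, 0.3333]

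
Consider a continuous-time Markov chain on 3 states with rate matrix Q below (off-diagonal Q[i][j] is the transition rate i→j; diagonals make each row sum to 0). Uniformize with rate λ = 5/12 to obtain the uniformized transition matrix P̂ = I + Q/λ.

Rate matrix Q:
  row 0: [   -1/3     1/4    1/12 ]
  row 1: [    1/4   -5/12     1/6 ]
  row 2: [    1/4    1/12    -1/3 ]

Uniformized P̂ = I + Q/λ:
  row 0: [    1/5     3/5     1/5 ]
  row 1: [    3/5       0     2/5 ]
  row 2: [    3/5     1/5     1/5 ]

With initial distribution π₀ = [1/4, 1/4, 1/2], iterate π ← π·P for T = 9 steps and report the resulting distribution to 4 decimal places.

π = [0.4286, 0.3094, 0.2620]

t=0: π = [0.2500, 0.2500, 0.5000]
t=1: π = [0.5000, 0.2500, 0.2500]
t=2: π = [0.4000, 0.3500, 0.2500]
t=3: π = [0.4400, 0.2900, 0.2700]
t=4: π = [0.4240, 0.3180, 0.2580]
t=5: π = [0.4304, 0.3060, 0.2636]
t=6: π = [0.4278, 0.3110, 0.2612]
t=7: π = [0.4289, 0.3089, 0.2622]
t=8: π = [0.4285, 0.3098, 0.2618]
t=9: π = [0.4286, 0.3094, 0.2620]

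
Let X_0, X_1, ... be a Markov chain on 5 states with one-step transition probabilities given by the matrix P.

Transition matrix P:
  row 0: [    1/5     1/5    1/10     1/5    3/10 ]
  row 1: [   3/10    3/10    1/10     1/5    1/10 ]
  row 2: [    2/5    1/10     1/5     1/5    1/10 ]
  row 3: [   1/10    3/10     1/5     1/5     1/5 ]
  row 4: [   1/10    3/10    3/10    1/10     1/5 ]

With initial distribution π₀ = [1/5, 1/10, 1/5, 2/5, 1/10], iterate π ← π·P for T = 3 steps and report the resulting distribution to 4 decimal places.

π = [0.2235, 0.2428, 0.1712, 0.1822, 0.1803]

t=0: π = [0.2000, 0.1000, 0.2000, 0.4000, 0.1000]
t=1: π = [0.2000, 0.2400, 0.1800, 0.1900, 0.1900]
t=2: π = [0.2220, 0.2440, 0.1750, 0.1810, 0.1780]
t=3: π = [0.2235, 0.2428, 0.1712, 0.1822, 0.1803]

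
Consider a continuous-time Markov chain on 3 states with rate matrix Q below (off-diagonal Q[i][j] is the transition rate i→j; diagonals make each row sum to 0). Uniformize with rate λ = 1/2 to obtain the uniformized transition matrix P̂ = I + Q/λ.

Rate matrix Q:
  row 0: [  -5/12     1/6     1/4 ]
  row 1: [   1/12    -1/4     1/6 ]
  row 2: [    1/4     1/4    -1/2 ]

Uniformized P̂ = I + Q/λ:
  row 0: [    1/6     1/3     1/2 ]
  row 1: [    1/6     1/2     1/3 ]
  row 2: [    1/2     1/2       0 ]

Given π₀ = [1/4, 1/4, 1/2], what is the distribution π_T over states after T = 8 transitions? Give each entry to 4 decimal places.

π = [0.2606, 0.4564, 0.2829]

t=0: π = [0.2500, 0.2500, 0.5000]
t=1: π = [0.3333, 0.4583, 0.2083]
t=2: π = [0.2361, 0.4444, 0.3194]
t=3: π = [0.2731, 0.4606, 0.2662]
t=4: π = [0.2554, 0.4545, 0.2901]
t=5: π = [0.2634, 0.4574, 0.2792]
t=6: π = [0.2597, 0.4561, 0.2842]
t=7: π = [0.2614, 0.4567, 0.2819]
t=8: π = [0.2606, 0.4564, 0.2829]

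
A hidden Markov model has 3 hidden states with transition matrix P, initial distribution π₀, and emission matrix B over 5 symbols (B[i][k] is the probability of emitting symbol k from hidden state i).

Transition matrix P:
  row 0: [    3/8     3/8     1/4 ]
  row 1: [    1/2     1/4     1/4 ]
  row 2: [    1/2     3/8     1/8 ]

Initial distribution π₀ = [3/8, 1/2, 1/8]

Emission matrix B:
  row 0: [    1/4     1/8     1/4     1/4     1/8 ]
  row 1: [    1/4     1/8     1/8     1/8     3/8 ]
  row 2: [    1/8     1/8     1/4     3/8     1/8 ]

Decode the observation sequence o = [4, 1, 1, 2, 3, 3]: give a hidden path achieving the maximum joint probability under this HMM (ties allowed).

t=0: δ = [4.688e-02, 1.875e-01, 1.562e-02]  (obs o_0=4)
t=1: δ = [1.172e-02, 5.859e-03, 5.859e-03]  ψ = [1, 1, 1]  (obs o_1=1)
t=2: δ = [5.493e-04, 5.493e-04, 3.662e-04]  ψ = [0, 0, 0]  (obs o_2=1)
t=3: δ = [6.866e-05, 2.575e-05, 3.433e-05]  ψ = [1, 0, 0]  (obs o_3=2)
t=4: δ = [6.437e-06, 3.219e-06, 6.437e-06]  ψ = [0, 0, 0]  (obs o_4=3)
t=5: δ = [8.047e-07, 3.017e-07, 6.035e-07]  ψ = [2, 0, 0]  (obs o_5=3)
backtrack: best end state = 0; path = [1, 0, 1, 0, 2, 0]

path = [1, 0, 1, 0, 2, 0]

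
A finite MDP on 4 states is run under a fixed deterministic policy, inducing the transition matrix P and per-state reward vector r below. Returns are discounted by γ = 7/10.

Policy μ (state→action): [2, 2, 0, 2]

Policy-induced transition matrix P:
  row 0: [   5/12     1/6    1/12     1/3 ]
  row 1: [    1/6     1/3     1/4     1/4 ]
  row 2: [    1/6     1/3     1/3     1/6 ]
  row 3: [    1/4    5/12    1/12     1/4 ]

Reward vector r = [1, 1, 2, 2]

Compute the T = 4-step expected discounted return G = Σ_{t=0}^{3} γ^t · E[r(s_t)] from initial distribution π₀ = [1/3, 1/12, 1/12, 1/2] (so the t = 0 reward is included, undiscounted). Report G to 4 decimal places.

t=0: π = [0.3333, 0.0833, 0.0833, 0.5000], E[r] = 1.5833, γ^t·E[r] = 1.583333, running G = 1.583333
t=1: π = [0.2917, 0.3194, 0.1181, 0.2708], E[r] = 1.3889, γ^t·E[r] = 0.972222, running G = 2.555556
t=2: π = [0.2622, 0.3073, 0.1661, 0.2645], E[r] = 1.4306, γ^t·E[r] = 0.700972, running G = 3.256528
t=3: π = [0.2542, 0.3117, 0.1761, 0.2580], E[r] = 1.4341, γ^t·E[r] = 0.491888, running G = 3.748416

G = 3.7484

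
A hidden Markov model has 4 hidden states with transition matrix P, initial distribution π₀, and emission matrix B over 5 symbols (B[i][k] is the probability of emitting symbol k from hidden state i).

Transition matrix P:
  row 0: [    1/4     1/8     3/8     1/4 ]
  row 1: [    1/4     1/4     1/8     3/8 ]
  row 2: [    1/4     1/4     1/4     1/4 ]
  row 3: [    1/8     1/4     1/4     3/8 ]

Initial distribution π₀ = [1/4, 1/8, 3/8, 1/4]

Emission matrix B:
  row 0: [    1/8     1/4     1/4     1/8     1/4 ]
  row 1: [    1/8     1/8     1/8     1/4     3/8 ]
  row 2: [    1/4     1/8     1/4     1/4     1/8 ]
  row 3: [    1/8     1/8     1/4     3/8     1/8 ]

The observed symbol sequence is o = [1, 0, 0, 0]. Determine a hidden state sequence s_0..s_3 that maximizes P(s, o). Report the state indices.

t=0: δ = [6.250e-02, 1.562e-02, 4.688e-02, 3.125e-02]  (obs o_0=1)
t=1: δ = [1.953e-03, 1.465e-03, 5.859e-03, 1.953e-03]  ψ = [0, 2, 0, 0]  (obs o_1=0)
t=2: δ = [1.831e-04, 1.831e-04, 3.662e-04, 1.831e-04]  ψ = [2, 2, 2, 2]  (obs o_2=0)
t=3: δ = [1.144e-05, 1.144e-05, 2.289e-05, 1.144e-05]  ψ = [2, 2, 2, 2]  (obs o_3=0)
backtrack: best end state = 2; path = [0, 2, 2, 2]

path = [0, 2, 2, 2]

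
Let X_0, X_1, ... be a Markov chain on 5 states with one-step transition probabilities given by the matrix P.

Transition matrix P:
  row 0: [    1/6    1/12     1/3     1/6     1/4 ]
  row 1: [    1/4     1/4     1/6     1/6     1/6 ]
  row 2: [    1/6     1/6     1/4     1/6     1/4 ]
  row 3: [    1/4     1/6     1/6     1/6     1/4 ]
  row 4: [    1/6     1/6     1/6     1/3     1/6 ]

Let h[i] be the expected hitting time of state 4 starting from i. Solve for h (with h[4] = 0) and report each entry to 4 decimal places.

First-step conditioning: h[4] = 0; for i ≠ 4, h[i] = 1 + Σ_k P[i][k]·h[k].
  h[0] = 1 + 1/6·h[0] + 1/12·h[1] + 1/3·h[2] + 1/6·h[3]
  h[1] = 1 + 1/4·h[0] + 1/4·h[1] + 1/6·h[2] + 1/6·h[3]
  h[2] = 1 + 1/6·h[0] + 1/6·h[1] + 1/4·h[2] + 1/6·h[3]
  h[3] = 1 + 1/4·h[0] + 1/6·h[1] + 1/6·h[2] + 1/6·h[3]
Solving the 4×4 linear system over states ≠ 4 gives exactly h = [9504/2263, 10440/2263, 9576/2263, 9570/2263, 0] (h[4] = 0 is the target).

h = [4.1997, 4.6133, 4.2316, 4.2289, 0.0000]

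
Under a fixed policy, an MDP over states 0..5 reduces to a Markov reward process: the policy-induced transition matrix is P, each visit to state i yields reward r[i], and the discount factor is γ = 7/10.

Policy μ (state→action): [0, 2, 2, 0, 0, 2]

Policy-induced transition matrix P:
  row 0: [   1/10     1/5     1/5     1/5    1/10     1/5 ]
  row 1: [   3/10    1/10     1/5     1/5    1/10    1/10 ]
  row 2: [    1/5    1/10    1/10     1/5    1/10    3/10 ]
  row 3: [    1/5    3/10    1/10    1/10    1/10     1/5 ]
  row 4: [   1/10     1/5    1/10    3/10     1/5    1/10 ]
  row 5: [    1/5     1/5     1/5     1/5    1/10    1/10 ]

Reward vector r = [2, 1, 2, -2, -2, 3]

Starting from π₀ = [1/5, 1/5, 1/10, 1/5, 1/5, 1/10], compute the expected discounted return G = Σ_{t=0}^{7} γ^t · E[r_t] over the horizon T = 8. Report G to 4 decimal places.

G = 1.8919

t=0: π = [0.2000, 0.2000, 0.1000, 0.2000, 0.2000, 0.1000], E[r] = 0.3000, γ^t·E[r] = 0.300000, running G = 0.300000
t=1: π = [0.1800, 0.1900, 0.1500, 0.2000, 0.1200, 0.1600], E[r] = 0.6900, γ^t·E[r] = 0.483000, running G = 0.783000
t=2: π = [0.1890, 0.1860, 0.1530, 0.1920, 0.1120, 0.1680], E[r] = 0.7660, γ^t·E[r] = 0.375340, running G = 1.158340
t=3: π = [0.1885, 0.1853, 0.1543, 0.1920, 0.1112, 0.1687], E[r] = 0.7706, γ^t·E[r] = 0.264316, running G = 1.422656
t=4: π = [0.1886, 0.1852, 0.1543, 0.1919, 0.1111, 0.1689], E[r] = 0.7715, γ^t·E[r] = 0.185240, running G = 1.607895
t=5: π = [0.1886, 0.1852, 0.1543, 0.1919, 0.1111, 0.1689], E[r] = 0.7715, γ^t·E[r] = 0.129671, running G = 1.737566
t=6: π = [0.1886, 0.1852, 0.1543, 0.1919, 0.1111, 0.1689], E[r] = 0.7715, γ^t·E[r] = 0.090771, running G = 1.828337
t=7: π = [0.1886, 0.1852, 0.1543, 0.1919, 0.1111, 0.1689], E[r] = 0.7715, γ^t·E[r] = 0.063540, running G = 1.891876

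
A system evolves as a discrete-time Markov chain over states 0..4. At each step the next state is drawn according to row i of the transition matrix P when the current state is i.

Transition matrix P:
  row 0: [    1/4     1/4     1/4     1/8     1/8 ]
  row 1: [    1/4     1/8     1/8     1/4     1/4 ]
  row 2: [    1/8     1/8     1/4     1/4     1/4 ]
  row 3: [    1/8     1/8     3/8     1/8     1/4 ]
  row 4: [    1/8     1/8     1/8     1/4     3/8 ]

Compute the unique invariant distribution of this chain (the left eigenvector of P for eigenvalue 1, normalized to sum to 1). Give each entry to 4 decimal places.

Balance equations π_j = Σ_i π_i·P[i][j]:
  π_0 = 1/4·π_0 + 1/4·π_1 + 1/8·π_2 + 1/8·π_3 + 1/8·π_4
  π_1 = 1/4·π_0 + 1/8·π_1 + 1/8·π_2 + 1/8·π_3 + 1/8·π_4
  π_2 = 1/4·π_0 + 1/8·π_1 + 1/4·π_2 + 3/8·π_3 + 1/8·π_4
  π_3 = 1/8·π_0 + 1/4·π_1 + 1/4·π_2 + 1/8·π_3 + 1/4·π_4
  normalize: π_0 + π_1 + π_2 + π_3 + π_4 = 1
Solving the linear system gives exactly π = [9/55, 8/55, 778/3465, 101/495, 101/385].

π = [0.1636, 0.1455, 0.2245, 0.2040, 0.2623]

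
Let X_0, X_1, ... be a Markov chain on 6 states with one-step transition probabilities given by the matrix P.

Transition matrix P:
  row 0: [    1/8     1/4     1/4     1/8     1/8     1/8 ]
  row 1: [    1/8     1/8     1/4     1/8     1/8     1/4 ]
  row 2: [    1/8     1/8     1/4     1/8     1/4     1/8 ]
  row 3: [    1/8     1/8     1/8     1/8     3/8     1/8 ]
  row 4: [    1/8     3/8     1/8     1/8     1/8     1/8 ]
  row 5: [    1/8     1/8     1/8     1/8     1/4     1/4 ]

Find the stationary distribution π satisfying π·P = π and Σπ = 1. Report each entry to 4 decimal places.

Balance equations π_j = Σ_i π_i·P[i][j]:
  π_0 = 1/8·π_0 + 1/8·π_1 + 1/8·π_2 + 1/8·π_3 + 1/8·π_4 + 1/8·π_5
  π_1 = 1/4·π_0 + 1/8·π_1 + 1/8·π_2 + 1/8·π_3 + 3/8·π_4 + 1/8·π_5
  π_2 = 1/4·π_0 + 1/4·π_1 + 1/4·π_2 + 1/8·π_3 + 1/8·π_4 + 1/8·π_5
  π_3 = 1/8·π_0 + 1/8·π_1 + 1/8·π_2 + 1/8·π_3 + 1/8·π_4 + 1/8·π_5
  π_4 = 1/8·π_0 + 1/8·π_1 + 1/4·π_2 + 3/8·π_3 + 1/8·π_4 + 1/4·π_5
  normalize: π_0 + π_1 + π_2 + π_3 + π_4 + π_5 = 1
Solving the linear system gives exactly π = [1/8, 113/592, 779/4144, 1/8, 119/592, 705/4144].

π = [0.1250, 0.1909, 0.1880, 0.1250, 0.2010, 0.1701]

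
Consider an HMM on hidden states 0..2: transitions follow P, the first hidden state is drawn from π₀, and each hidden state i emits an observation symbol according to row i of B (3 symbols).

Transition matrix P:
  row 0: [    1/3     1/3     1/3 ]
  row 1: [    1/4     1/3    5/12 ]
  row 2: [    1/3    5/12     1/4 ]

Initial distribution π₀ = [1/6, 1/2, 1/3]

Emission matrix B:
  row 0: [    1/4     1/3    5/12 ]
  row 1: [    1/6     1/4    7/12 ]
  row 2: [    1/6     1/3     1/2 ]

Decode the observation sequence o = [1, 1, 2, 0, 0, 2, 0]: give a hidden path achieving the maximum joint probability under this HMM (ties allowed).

t=0: δ = [5.556e-02, 1.250e-01, 1.111e-01]  (obs o_0=1)
t=1: δ = [1.235e-02, 1.157e-02, 1.736e-02]  ψ = [2, 2, 1]  (obs o_1=1)
t=2: δ = [2.411e-03, 4.220e-03, 2.411e-03]  ψ = [2, 2, 1]  (obs o_2=2)
t=3: δ = [2.637e-04, 2.344e-04, 2.930e-04]  ψ = [1, 1, 1]  (obs o_3=0)
t=4: δ = [2.442e-05, 2.035e-05, 1.628e-05]  ψ = [2, 2, 1]  (obs o_4=0)
t=5: δ = [3.392e-06, 4.748e-06, 4.240e-06]  ψ = [0, 0, 1]  (obs o_5=2)
t=6: δ = [3.533e-07, 2.944e-07, 3.297e-07]  ψ = [2, 2, 1]  (obs o_6=0)
backtrack: best end state = 0; path = [1, 2, 1, 2, 1, 2, 0]

path = [1, 2, 1, 2, 1, 2, 0]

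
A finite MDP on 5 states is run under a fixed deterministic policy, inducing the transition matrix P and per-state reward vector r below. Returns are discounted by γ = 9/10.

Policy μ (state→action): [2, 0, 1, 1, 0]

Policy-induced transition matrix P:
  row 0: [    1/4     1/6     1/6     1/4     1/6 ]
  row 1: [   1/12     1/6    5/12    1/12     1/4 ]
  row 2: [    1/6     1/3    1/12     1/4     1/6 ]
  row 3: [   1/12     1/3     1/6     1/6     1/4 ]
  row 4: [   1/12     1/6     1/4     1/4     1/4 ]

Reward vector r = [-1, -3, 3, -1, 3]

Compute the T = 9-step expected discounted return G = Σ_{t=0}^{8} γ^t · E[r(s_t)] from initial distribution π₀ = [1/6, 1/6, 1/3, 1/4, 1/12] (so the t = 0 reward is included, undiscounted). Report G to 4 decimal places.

G = 1.7396

t=0: π = [0.1667, 0.1667, 0.3333, 0.2500, 0.0833], E[r] = 0.3333, γ^t·E[r] = 0.333333, running G = 0.333333
t=1: π = [0.1389, 0.2639, 0.1875, 0.2014, 0.2083], E[r] = 0.0556, γ^t·E[r] = 0.050000, running G = 0.383333
t=2: π = [0.1221, 0.2315, 0.2344, 0.1892, 0.2228], E[r] = 0.3657, γ^t·E[r] = 0.296250, running G = 0.679583
t=3: π = [0.1232, 0.2373, 0.2236, 0.1957, 0.2203], E[r] = 0.3009, γ^t·E[r] = 0.219375, running G = 0.898958
t=4: π = [0.1225, 0.2365, 0.2257, 0.1942, 0.2211], E[r] = 0.3142, γ^t·E[r] = 0.206128, running G = 1.105086
t=5: π = [0.1226, 0.2366, 0.2254, 0.1944, 0.2210], E[r] = 0.3123, γ^t·E[r] = 0.184416, running G = 1.289502
t=6: π = [0.1225, 0.2366, 0.2255, 0.1944, 0.2210], E[r] = 0.3126, γ^t·E[r] = 0.166112, running G = 1.455614
t=7: π = [0.1225, 0.2366, 0.2255, 0.1944, 0.2210], E[r] = 0.3125, γ^t·E[r] = 0.149489, running G = 1.605103
t=8: π = [0.1225, 0.2366, 0.2255, 0.1944, 0.2210], E[r] = 0.3125, γ^t·E[r] = 0.134541, running G = 1.739643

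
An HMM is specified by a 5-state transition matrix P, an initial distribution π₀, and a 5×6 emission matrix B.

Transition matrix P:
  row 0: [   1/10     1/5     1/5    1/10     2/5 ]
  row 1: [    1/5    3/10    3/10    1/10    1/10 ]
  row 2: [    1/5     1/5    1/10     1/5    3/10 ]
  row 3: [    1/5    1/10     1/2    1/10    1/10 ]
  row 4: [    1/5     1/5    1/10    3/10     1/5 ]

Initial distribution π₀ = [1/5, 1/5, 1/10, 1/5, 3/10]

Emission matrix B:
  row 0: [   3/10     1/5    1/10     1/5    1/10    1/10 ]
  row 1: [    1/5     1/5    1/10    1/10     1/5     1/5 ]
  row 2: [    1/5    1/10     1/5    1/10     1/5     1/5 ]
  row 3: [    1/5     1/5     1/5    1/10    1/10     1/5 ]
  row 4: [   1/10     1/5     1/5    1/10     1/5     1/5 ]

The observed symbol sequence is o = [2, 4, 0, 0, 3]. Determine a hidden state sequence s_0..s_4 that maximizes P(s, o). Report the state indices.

path = [3, 2, 3, 2, 0]

t=0: δ = [2.000e-02, 2.000e-02, 2.000e-02, 4.000e-02, 6.000e-02]  (obs o_0=2)
t=1: δ = [1.200e-03, 2.400e-03, 4.000e-03, 1.800e-03, 2.400e-03]  ψ = [4, 4, 3, 4, 4]  (obs o_1=4)
t=2: δ = [2.400e-04, 1.600e-04, 1.800e-04, 1.600e-04, 1.200e-04]  ψ = [2, 2, 3, 2, 2]  (obs o_2=0)
t=3: δ = [1.080e-05, 9.600e-06, 1.600e-05, 7.200e-06, 9.600e-06]  ψ = [2, 0, 3, 2, 0]  (obs o_3=0)
t=4: δ = [6.400e-07, 3.200e-07, 3.600e-07, 3.200e-07, 4.800e-07]  ψ = [2, 2, 3, 2, 2]  (obs o_4=3)
backtrack: best end state = 0; path = [3, 2, 3, 2, 0]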